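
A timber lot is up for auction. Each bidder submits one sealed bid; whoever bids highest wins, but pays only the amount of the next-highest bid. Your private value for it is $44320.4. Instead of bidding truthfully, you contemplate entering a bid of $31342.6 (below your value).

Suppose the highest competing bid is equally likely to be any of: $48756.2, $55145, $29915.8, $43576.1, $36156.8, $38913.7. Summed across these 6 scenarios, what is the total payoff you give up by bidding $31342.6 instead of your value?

The deviation costs you only when the competing bid falls strictly between $31342.6 and $44320.4; elsewhere both bids give the same outcome.
$48756.2: outcomes coincide → loss $0.
$55145: outcomes coincide → loss $0.
$29915.8: outcomes coincide → loss $0.
$43576.1: truthful payoff $744.3, deviation payoff $0 → loss $744.3.
$36156.8: truthful payoff $8163.6, deviation payoff $0 → loss $8163.6.
$38913.7: truthful payoff $5406.7, deviation payoff $0 → loss $5406.7.
Total loss = $744.3 + $8163.6 + $5406.7 = $14314.6.
Truthful bidding weakly dominates here: raising your bid can only win items priced above your value, and lowering it can only forfeit items priced below.

$14314.6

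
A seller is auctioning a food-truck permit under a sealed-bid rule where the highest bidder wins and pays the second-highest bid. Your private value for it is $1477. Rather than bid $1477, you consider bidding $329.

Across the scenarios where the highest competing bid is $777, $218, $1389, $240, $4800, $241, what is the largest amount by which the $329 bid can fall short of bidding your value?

$700

$777: truthful gives $700, deviation gives $0 → loss $700.
$218: same outcome either way → loss $0.
$1389: truthful gives $88, deviation gives $0 → loss $88.
$240: same outcome either way → loss $0.
$4800: same outcome either way → loss $0.
$241: same outcome either way → loss $0.
Maximum loss: $700.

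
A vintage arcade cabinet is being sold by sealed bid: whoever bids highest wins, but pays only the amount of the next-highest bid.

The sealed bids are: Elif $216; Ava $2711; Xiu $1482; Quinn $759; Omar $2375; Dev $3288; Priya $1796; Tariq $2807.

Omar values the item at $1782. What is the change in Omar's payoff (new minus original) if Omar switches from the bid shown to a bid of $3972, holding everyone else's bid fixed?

The highest bid among the other bidders is $3288; Omar's bid doesn't change that.
Original bid $2375: Omar is not highest (top rival bid is $3288); payoff $0.
Alternative bid $3972: Omar is highest, pays the top rival bid $3288; payoff $1782 − $3288 = −$1506.
Change in payoff = −$1506 − ($0) = −$1506.

−$1506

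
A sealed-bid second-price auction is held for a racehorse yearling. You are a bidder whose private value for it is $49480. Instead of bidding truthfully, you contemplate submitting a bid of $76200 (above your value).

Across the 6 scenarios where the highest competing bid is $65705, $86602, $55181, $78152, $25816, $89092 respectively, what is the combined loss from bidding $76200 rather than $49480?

$21926

The deviation costs you only when the competing bid falls strictly between $49480 and $76200; elsewhere both bids give the same outcome.
$65705: truthful payoff $0, deviation payoff −$16225 → loss $16225.
$86602: outcomes coincide → loss $0.
$55181: truthful payoff $0, deviation payoff −$5701 → loss $5701.
$78152: outcomes coincide → loss $0.
$25816: outcomes coincide → loss $0.
$89092: outcomes coincide → loss $0.
Total loss = $16225 + $5701 = $21926.
Because the price is fixed by the runner-up's bid, deviating from your value can only change a good outcome into a bad one — never the reverse.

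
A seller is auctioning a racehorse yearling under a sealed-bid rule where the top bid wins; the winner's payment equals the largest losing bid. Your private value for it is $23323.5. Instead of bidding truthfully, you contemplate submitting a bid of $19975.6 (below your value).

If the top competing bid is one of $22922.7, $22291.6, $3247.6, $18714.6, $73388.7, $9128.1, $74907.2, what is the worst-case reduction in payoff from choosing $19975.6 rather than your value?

$22922.7: truthful gives $400.8, deviation gives $0 → loss $400.8.
$22291.6: truthful gives $1031.9, deviation gives $0 → loss $1031.9.
$3247.6: same outcome either way → loss $0.
$18714.6: same outcome either way → loss $0.
$73388.7: same outcome either way → loss $0.
$9128.1: same outcome either way → loss $0.
$74907.2: same outcome either way → loss $0.
Maximum loss: $1031.9.

$1031.9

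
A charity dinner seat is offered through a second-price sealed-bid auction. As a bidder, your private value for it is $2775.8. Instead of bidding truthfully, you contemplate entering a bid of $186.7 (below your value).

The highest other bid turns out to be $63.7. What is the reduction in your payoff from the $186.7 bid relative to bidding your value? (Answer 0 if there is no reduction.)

$0

Bidding your value $2775.8: you win (since $2775.8 > $63.7) and pay $63.7. Payoff $2712.1.
Bidding $186.7: you win and pay $63.7. Payoff $2775.8 − $63.7 = $2712.1.
Difference = $2712.1 − $2712.1 = $0; both bids lead to the same outcome because the competing bid is below both your value and your alternative bid.
Because the price is fixed by the runner-up's bid, deviating from your value can only change a good outcome into a bad one — never the reverse.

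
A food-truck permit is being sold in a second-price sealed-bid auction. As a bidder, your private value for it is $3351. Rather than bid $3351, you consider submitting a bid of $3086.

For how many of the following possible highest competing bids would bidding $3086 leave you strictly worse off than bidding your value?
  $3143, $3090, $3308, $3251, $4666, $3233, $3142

6

The deviation hurts exactly when the highest competing bid lies strictly between $3086 and $3351 — underbidding then forfeits a profitable win.
$3143: inside the interval → strictly worse (loss $208).
$3090: inside the interval → strictly worse (loss $261).
$3308: inside the interval → strictly worse (loss $43).
$3251: inside the interval → strictly worse (loss $100).
$4666: above both → same outcome either way.
$3233: inside the interval → strictly worse (loss $118).
$3142: inside the interval → strictly worse (loss $209).
Count: 6.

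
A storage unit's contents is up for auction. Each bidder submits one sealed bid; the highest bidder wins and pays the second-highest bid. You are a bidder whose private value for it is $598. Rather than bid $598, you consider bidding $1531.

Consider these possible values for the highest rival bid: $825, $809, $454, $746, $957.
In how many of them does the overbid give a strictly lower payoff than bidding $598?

4

The deviation hurts exactly when the highest competing bid lies strictly between $598 and $1531 — overbidding then wins at a price above your value.
$825: inside the interval → strictly worse (loss $227).
$809: inside the interval → strictly worse (loss $211).
$454: below both → same outcome either way.
$746: inside the interval → strictly worse (loss $148).
$957: inside the interval → strictly worse (loss $359).
Count: 4.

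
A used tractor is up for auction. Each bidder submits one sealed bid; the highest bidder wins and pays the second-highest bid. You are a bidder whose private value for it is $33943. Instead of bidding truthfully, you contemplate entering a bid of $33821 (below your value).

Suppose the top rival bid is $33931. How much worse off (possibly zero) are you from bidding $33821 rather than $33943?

$12

Bidding your value $33943: you win (since $33943 > $33931) and pay $33931. Payoff $12.
Bidding $33821: you lose. Payoff $0.
The competing bid $33931 lies between your shaded bid and your value, so underbidding forfeits an item you could have won at a profitable price.
Loss from deviating = $12 − ($0) = $12.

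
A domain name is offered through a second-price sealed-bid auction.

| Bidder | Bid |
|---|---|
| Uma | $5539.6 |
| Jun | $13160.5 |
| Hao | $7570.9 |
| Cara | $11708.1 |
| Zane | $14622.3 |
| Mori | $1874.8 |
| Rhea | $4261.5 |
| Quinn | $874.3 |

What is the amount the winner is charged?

$13160.5

Highest bid: Zane at $14622.3, so Zane wins.
Second-highest bid: Jun at $13160.5 — that is the price the winner pays.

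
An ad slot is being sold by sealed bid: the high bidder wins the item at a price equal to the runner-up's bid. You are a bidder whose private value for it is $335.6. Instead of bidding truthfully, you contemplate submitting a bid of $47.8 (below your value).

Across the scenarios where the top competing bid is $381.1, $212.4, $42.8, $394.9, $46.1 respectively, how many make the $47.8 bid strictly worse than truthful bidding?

1

The deviation hurts exactly when the highest competing bid lies strictly between $47.8 and $335.6 — underbidding then forfeits a profitable win.
$381.1: above both → same outcome either way.
$212.4: inside the interval → strictly worse (loss $123.2).
$42.8: below both → same outcome either way.
$394.9: above both → same outcome either way.
$46.1: below both → same outcome either way.
Count: 1.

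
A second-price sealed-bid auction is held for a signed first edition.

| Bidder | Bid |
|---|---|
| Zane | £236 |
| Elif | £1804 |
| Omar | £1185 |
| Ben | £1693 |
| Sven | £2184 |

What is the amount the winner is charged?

£1804

Highest bid: Sven at £2184, so Sven wins.
Second-highest bid: Elif at £1804 — that is the price the winner pays.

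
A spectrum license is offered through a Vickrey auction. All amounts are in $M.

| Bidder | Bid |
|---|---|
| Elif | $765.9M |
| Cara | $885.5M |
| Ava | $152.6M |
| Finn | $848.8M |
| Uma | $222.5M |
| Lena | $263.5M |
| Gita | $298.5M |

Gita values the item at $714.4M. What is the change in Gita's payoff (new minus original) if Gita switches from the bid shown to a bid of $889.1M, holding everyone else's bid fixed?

−$171.1M

The highest bid among the other bidders is $885.5M; Gita's bid doesn't change that.
Original bid $298.5M: Gita is not highest (top rival bid is $885.5M); payoff $0M.
Alternative bid $889.1M: Gita is highest, pays the top rival bid $885.5M; payoff $714.4M − $885.5M = −$171.1M.
Change in payoff = −$171.1M − ($0M) = −$171.1M.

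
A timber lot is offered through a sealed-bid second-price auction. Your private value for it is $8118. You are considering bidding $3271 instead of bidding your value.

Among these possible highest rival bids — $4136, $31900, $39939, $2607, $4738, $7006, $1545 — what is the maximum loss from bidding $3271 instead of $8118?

$4136: truthful gives $3982, deviation gives $0 → loss $3982.
$31900: same outcome either way → loss $0.
$39939: same outcome either way → loss $0.
$2607: same outcome either way → loss $0.
$4738: truthful gives $3380, deviation gives $0 → loss $3380.
$7006: truthful gives $1112, deviation gives $0 → loss $1112.
$1545: same outcome either way → loss $0.
Maximum loss: $3982.

$3982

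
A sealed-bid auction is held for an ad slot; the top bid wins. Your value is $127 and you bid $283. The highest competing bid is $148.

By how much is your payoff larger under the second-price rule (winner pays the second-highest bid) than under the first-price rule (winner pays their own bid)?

$135

You have the highest bid, so you win under either rule.
Second-price: pay $148 → payoff −$21.
First-price: pay your own bid $283 → payoff −$156.
Difference = −$21 − (−$156) = $135.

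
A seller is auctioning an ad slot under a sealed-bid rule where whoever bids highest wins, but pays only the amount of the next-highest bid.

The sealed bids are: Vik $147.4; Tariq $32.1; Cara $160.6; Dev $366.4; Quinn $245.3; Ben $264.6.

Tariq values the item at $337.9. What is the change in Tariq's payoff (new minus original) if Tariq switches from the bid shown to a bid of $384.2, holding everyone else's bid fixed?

−$28.5

The highest bid among the other bidders is $366.4; Tariq's bid doesn't change that.
Original bid $32.1: Tariq is not highest (top rival bid is $366.4); payoff $0.
Alternative bid $384.2: Tariq is highest, pays the top rival bid $366.4; payoff $337.9 − $366.4 = −$28.5.
Change in payoff = −$28.5 − ($0) = −$28.5.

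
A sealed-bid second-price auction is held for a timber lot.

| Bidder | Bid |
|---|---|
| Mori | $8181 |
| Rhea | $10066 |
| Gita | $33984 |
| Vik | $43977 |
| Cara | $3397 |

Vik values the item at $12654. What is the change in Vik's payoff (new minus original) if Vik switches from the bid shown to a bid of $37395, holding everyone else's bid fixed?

$0

The highest bid among the other bidders is $33984; Vik's bid doesn't change that.
Original bid $43977: Vik is highest, pays the top rival bid $33984; payoff $12654 − $33984 = −$21330.
Alternative bid $37395: Vik is highest, pays the top rival bid $33984; payoff $12654 − $33984 = −$21330.
Change in payoff = −$21330 − (−$21330) = $0.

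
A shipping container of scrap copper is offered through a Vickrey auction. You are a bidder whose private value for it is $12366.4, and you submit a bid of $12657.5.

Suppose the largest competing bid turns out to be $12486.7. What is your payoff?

Your bid $12657.5 exceeds the highest competing bid $12486.7, so you win.
In a second-price auction the winner pays the second-highest bid, $12486.7.
Payoff = value − price = $12366.4 − $12486.7 = −$120.3.

−$120.3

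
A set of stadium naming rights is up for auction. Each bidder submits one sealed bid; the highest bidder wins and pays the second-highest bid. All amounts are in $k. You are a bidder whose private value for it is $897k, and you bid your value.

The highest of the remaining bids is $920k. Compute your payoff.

$0k

Your bid $897k is below the highest competing bid $920k, so you lose.
A losing bidder pays nothing and receives nothing: payoff = $0k.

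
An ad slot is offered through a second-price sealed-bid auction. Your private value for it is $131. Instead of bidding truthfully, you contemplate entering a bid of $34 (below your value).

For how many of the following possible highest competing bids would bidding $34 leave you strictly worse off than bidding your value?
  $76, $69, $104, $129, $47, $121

The deviation hurts exactly when the highest competing bid lies strictly between $34 and $131 — underbidding then forfeits a profitable win.
$76: inside the interval → strictly worse (loss $55).
$69: inside the interval → strictly worse (loss $62).
$104: inside the interval → strictly worse (loss $27).
$129: inside the interval → strictly worse (loss $2).
$47: inside the interval → strictly worse (loss $84).
$121: inside the interval → strictly worse (loss $10).
Count: 6.

6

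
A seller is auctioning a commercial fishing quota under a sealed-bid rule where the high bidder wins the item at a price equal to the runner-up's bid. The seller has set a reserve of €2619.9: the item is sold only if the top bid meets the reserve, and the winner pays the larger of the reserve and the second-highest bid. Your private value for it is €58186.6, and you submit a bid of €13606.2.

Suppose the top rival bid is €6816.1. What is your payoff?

€51370.5

Your bid €13606.2 is the highest and exceeds the reserve.
Price = max(second-highest bid, reserve) = max(€6816.1, €2619.9) = €6816.1.
Payoff = €58186.6 − €6816.1 = €51370.5.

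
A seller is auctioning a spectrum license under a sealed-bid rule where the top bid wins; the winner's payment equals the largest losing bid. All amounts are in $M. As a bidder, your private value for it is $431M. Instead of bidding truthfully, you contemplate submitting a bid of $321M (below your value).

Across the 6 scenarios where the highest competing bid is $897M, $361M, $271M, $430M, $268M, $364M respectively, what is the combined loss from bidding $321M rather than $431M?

The deviation costs you only when the competing bid falls strictly between $321M and $431M; elsewhere both bids give the same outcome.
$897M: outcomes coincide → loss $0M.
$361M: truthful payoff $70M, deviation payoff $0M → loss $70M.
$271M: outcomes coincide → loss $0M.
$430M: truthful payoff $1M, deviation payoff $0M → loss $1M.
$268M: outcomes coincide → loss $0M.
$364M: truthful payoff $67M, deviation payoff $0M → loss $67M.
Total loss = $70M + $1M + $67M = $138M.
Because the price is fixed by the runner-up's bid, deviating from your value can only change a good outcome into a bad one — never the reverse.

$138M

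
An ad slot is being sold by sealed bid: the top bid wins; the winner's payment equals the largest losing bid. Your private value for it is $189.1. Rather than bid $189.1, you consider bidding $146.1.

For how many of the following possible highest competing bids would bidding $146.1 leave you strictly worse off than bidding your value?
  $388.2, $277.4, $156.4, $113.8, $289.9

The deviation hurts exactly when the highest competing bid lies strictly between $146.1 and $189.1 — underbidding then forfeits a profitable win.
$388.2: above both → same outcome either way.
$277.4: above both → same outcome either way.
$156.4: inside the interval → strictly worse (loss $32.7).
$113.8: below both → same outcome either way.
$289.9: above both → same outcome either way.
Count: 1.

1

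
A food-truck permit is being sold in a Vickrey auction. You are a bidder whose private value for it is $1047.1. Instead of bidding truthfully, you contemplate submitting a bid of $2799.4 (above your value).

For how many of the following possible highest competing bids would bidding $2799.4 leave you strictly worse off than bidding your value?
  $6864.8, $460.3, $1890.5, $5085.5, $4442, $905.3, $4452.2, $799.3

The deviation hurts exactly when the highest competing bid lies strictly between $1047.1 and $2799.4 — overbidding then wins at a price above your value.
$6864.8: above both → same outcome either way.
$460.3: below both → same outcome either way.
$1890.5: inside the interval → strictly worse (loss $843.4).
$5085.5: above both → same outcome either way.
$4442: above both → same outcome either way.
$905.3: below both → same outcome either way.
$4452.2: above both → same outcome either way.
$799.3: below both → same outcome either way.
Count: 1.

1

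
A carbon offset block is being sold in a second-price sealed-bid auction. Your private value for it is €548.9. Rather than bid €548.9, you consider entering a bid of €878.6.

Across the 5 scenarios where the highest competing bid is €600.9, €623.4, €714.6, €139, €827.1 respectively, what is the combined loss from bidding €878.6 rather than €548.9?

The deviation costs you only when the competing bid falls strictly between €548.9 and €878.6; elsewhere both bids give the same outcome.
€600.9: truthful payoff €0, deviation payoff −€52 → loss €52.
€623.4: truthful payoff €0, deviation payoff −€74.5 → loss €74.5.
€714.6: truthful payoff €0, deviation payoff −€165.7 → loss €165.7.
€139: outcomes coincide → loss €0.
€827.1: truthful payoff €0, deviation payoff −€278.2 → loss €278.2.
Total loss = €52 + €74.5 + €165.7 + €278.2 = €570.4.
Because the price is fixed by the runner-up's bid, deviating from your value can only change a good outcome into a bad one — never the reverse.

€570.4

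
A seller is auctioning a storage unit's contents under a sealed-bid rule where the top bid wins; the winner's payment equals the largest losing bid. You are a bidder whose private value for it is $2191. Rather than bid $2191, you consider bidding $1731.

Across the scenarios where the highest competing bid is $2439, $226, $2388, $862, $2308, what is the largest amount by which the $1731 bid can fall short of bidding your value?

$0

$2439: same outcome either way → loss $0.
$226: same outcome either way → loss $0.
$2388: same outcome either way → loss $0.
$862: same outcome either way → loss $0.
$2308: same outcome either way → loss $0.
Maximum loss: $0.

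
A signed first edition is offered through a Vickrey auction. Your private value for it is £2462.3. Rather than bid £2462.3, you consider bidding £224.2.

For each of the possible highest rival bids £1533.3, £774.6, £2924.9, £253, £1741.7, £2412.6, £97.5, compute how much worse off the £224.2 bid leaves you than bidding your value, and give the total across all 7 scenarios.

The deviation costs you only when the competing bid falls strictly between £224.2 and £2462.3; elsewhere both bids give the same outcome.
£1533.3: truthful payoff £929, deviation payoff £0 → loss £929.
£774.6: truthful payoff £1687.7, deviation payoff £0 → loss £1687.7.
£2924.9: outcomes coincide → loss £0.
£253: truthful payoff £2209.3, deviation payoff £0 → loss £2209.3.
£1741.7: truthful payoff £720.6, deviation payoff £0 → loss £720.6.
£2412.6: truthful payoff £49.7, deviation payoff £0 → loss £49.7.
£97.5: outcomes coincide → loss £0.
Total loss = £929 + £1687.7 + £2209.3 + £720.6 + £49.7 = £5596.3.
In a second-price auction your bid sets only whether you win, not what you pay, so bidding your true value is weakly dominant.

£5596.3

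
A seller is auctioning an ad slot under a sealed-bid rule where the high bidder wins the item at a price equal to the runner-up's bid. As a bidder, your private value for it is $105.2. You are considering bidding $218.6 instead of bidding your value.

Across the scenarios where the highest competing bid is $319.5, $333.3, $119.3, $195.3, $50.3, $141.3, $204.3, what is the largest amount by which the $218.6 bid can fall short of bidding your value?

$99.1

$319.5: same outcome either way → loss $0.
$333.3: same outcome either way → loss $0.
$119.3: truthful gives $0, deviation gives −$14.1 → loss $14.1.
$195.3: truthful gives $0, deviation gives −$90.1 → loss $90.1.
$50.3: same outcome either way → loss $0.
$141.3: truthful gives $0, deviation gives −$36.1 → loss $36.1.
$204.3: truthful gives $0, deviation gives −$99.1 → loss $99.1.
Maximum loss: $99.1.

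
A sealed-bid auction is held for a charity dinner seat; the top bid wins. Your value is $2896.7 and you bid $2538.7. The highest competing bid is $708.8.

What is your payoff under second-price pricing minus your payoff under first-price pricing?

$1829.9

You have the highest bid, so you win under either rule.
Second-price: pay $708.8 → payoff $2187.9.
First-price: pay your own bid $2538.7 → payoff $358.
Difference = $2187.9 − ($358) = $1829.9.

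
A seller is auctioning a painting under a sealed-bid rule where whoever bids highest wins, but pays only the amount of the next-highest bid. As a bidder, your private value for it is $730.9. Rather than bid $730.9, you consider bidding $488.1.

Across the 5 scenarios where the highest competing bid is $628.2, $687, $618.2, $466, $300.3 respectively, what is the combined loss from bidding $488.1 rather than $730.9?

$259.3

The deviation costs you only when the competing bid falls strictly between $488.1 and $730.9; elsewhere both bids give the same outcome.
$628.2: truthful payoff $102.7, deviation payoff $0 → loss $102.7.
$687: truthful payoff $43.9, deviation payoff $0 → loss $43.9.
$618.2: truthful payoff $112.7, deviation payoff $0 → loss $112.7.
$466: outcomes coincide → loss $0.
$300.3: outcomes coincide → loss $0.
Total loss = $102.7 + $43.9 + $112.7 = $259.3.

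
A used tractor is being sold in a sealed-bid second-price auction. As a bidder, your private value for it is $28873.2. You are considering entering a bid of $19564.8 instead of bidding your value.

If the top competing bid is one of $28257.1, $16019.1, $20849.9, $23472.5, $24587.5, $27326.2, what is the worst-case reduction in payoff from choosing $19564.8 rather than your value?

$8023.3

$28257.1: truthful gives $616.1, deviation gives $0 → loss $616.1.
$16019.1: same outcome either way → loss $0.
$20849.9: truthful gives $8023.3, deviation gives $0 → loss $8023.3.
$23472.5: truthful gives $5400.7, deviation gives $0 → loss $5400.7.
$24587.5: truthful gives $4285.7, deviation gives $0 → loss $4285.7.
$27326.2: truthful gives $1547, deviation gives $0 → loss $1547.
Maximum loss: $8023.3.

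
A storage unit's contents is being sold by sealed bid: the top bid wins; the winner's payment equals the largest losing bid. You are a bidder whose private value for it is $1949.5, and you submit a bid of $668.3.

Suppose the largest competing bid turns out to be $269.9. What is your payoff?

Your bid $668.3 exceeds the highest competing bid $269.9, so you win.
In a second-price auction the winner pays the second-highest bid, $269.9.
Payoff = value − price = $1949.5 − $269.9 = $1679.6.

$1679.6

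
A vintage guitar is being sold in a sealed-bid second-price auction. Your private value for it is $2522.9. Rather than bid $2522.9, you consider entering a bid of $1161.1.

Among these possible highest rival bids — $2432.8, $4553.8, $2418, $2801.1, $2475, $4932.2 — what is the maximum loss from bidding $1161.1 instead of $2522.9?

$104.9

$2432.8: truthful gives $90.1, deviation gives $0 → loss $90.1.
$4553.8: same outcome either way → loss $0.
$2418: truthful gives $104.9, deviation gives $0 → loss $104.9.
$2801.1: same outcome either way → loss $0.
$2475: truthful gives $47.9, deviation gives $0 → loss $47.9.
$4932.2: same outcome either way → loss $0.
Maximum loss: $104.9.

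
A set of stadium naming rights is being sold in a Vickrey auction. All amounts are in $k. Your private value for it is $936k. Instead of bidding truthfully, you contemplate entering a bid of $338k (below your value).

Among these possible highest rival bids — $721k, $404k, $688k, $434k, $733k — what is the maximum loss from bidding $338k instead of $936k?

$721k: truthful gives $215k, deviation gives $0k → loss $215k.
$404k: truthful gives $532k, deviation gives $0k → loss $532k.
$688k: truthful gives $248k, deviation gives $0k → loss $248k.
$434k: truthful gives $502k, deviation gives $0k → loss $502k.
$733k: truthful gives $203k, deviation gives $0k → loss $203k.
Maximum loss: $532k.

$532k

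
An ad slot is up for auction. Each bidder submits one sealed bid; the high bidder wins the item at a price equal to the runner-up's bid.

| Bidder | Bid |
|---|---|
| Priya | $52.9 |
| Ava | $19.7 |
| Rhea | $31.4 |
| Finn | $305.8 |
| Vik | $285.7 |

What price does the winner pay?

$285.7

Highest bid: Finn at $305.8, so Finn wins.
Second-highest bid: Vik at $285.7 — that is the price the winner pays.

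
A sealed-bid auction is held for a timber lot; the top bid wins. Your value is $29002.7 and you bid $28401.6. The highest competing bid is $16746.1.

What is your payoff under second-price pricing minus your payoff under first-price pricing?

$11655.5

You have the highest bid, so you win under either rule.
Second-price: pay $16746.1 → payoff $12256.6.
First-price: pay your own bid $28401.6 → payoff $601.1.
Difference = $12256.6 − ($601.1) = $11655.5.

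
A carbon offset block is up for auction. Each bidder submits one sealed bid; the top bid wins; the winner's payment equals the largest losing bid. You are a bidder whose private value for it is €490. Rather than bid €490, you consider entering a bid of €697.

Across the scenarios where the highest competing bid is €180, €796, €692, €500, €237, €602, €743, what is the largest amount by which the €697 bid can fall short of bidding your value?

€180: same outcome either way → loss €0.
€796: same outcome either way → loss €0.
€692: truthful gives €0, deviation gives −€202 → loss €202.
€500: truthful gives €0, deviation gives −€10 → loss €10.
€237: same outcome either way → loss €0.
€602: truthful gives €0, deviation gives −€112 → loss €112.
€743: same outcome either way → loss €0.
Maximum loss: €202.

€202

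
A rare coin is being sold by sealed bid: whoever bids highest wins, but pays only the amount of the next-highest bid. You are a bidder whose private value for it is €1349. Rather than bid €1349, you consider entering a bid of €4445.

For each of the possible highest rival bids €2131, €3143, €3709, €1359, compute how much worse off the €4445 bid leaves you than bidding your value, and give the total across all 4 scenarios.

The deviation costs you only when the competing bid falls strictly between €1349 and €4445; elsewhere both bids give the same outcome.
€2131: truthful payoff €0, deviation payoff −€782 → loss €782.
€3143: truthful payoff €0, deviation payoff −€1794 → loss €1794.
€3709: truthful payoff €0, deviation payoff −€2360 → loss €2360.
€1359: truthful payoff €0, deviation payoff −€10 → loss €10.
Total loss = €782 + €1794 + €2360 + €10 = €4946.

€4946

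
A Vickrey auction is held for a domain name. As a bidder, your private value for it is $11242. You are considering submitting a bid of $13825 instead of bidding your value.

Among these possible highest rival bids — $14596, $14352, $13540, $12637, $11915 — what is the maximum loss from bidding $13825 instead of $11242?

$14596: same outcome either way → loss $0.
$14352: same outcome either way → loss $0.
$13540: truthful gives $0, deviation gives −$2298 → loss $2298.
$12637: truthful gives $0, deviation gives −$1395 → loss $1395.
$11915: truthful gives $0, deviation gives −$673 → loss $673.
Maximum loss: $2298.

$2298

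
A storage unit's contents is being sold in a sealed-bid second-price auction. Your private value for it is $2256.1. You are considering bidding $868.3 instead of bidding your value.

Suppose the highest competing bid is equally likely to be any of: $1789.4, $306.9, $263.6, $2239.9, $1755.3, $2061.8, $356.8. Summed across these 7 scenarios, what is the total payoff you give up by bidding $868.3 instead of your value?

$1178

The deviation costs you only when the competing bid falls strictly between $868.3 and $2256.1; elsewhere both bids give the same outcome.
$1789.4: truthful payoff $466.7, deviation payoff $0 → loss $466.7.
$306.9: outcomes coincide → loss $0.
$263.6: outcomes coincide → loss $0.
$2239.9: truthful payoff $16.2, deviation payoff $0 → loss $16.2.
$1755.3: truthful payoff $500.8, deviation payoff $0 → loss $500.8.
$2061.8: truthful payoff $194.3, deviation payoff $0 → loss $194.3.
$356.8: outcomes coincide → loss $0.
Total loss = $466.7 + $16.2 + $500.8 + $194.3 = $1178.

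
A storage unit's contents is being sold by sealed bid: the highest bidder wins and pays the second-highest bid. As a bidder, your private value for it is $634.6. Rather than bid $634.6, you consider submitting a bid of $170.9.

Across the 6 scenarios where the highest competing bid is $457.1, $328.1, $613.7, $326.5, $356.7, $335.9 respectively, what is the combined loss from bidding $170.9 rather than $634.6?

The deviation costs you only when the competing bid falls strictly between $170.9 and $634.6; elsewhere both bids give the same outcome.
$457.1: truthful payoff $177.5, deviation payoff $0 → loss $177.5.
$328.1: truthful payoff $306.5, deviation payoff $0 → loss $306.5.
$613.7: truthful payoff $20.9, deviation payoff $0 → loss $20.9.
$326.5: truthful payoff $308.1, deviation payoff $0 → loss $308.1.
$356.7: truthful payoff $277.9, deviation payoff $0 → loss $277.9.
$335.9: truthful payoff $298.7, deviation payoff $0 → loss $298.7.
Total loss = $177.5 + $306.5 + $20.9 + $308.1 + $277.9 + $298.7 = $1389.6.
Truthful bidding weakly dominates here: raising your bid can only win items priced above your value, and lowering it can only forfeit items priced below.

$1389.6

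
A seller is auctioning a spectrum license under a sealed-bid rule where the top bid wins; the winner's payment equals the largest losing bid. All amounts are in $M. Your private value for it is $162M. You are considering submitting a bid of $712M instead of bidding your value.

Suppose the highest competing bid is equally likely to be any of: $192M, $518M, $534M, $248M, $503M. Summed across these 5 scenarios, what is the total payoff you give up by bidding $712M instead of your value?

The deviation costs you only when the competing bid falls strictly between $162M and $712M; elsewhere both bids give the same outcome.
$192M: truthful payoff $0M, deviation payoff −$30M → loss $30M.
$518M: truthful payoff $0M, deviation payoff −$356M → loss $356M.
$534M: truthful payoff $0M, deviation payoff −$372M → loss $372M.
$248M: truthful payoff $0M, deviation payoff −$86M → loss $86M.
$503M: truthful payoff $0M, deviation payoff −$341M → loss $341M.
Total loss = $30M + $356M + $372M + $86M + $341M = $1185M.

$1185M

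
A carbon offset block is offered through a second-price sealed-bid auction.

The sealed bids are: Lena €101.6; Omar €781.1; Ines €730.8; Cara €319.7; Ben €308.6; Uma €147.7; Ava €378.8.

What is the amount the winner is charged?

€730.8

Highest bid: Omar at €781.1, so Omar wins.
Second-highest bid: Ines at €730.8 — that is the price the winner pays.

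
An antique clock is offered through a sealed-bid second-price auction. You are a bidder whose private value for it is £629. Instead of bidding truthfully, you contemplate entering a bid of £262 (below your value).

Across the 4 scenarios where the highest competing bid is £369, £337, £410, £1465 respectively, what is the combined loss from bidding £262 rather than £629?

The deviation costs you only when the competing bid falls strictly between £262 and £629; elsewhere both bids give the same outcome.
£369: truthful payoff £260, deviation payoff £0 → loss £260.
£337: truthful payoff £292, deviation payoff £0 → loss £292.
£410: truthful payoff £219, deviation payoff £0 → loss £219.
£1465: outcomes coincide → loss £0.
Total loss = £260 + £292 + £219 = £771.
In a second-price auction your bid sets only whether you win, not what you pay, so bidding your true value is weakly dominant.

£771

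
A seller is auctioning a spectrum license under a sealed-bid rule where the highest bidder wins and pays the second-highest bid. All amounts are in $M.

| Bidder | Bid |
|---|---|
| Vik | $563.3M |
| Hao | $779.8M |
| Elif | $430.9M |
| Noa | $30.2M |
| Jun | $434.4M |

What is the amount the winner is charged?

$563.3M

Highest bid: Hao at $779.8M, so Hao wins.
Second-highest bid: Vik at $563.3M — that is the price the winner pays.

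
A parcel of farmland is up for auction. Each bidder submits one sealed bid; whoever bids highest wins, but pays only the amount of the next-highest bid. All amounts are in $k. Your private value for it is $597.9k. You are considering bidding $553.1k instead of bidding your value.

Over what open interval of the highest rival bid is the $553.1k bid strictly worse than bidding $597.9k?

($553.1k, $597.9k)

If the competing bid is below $553.1k, both bids win at the same price — no difference.
If it is above $597.9k, both bids lose — no difference.
If it lies strictly between $553.1k and $597.9k, bidding your value wins at a price below your value (positive payoff) while bidding $553.1k loses (payoff 0).
So the deviation strictly hurts on the open interval ($553.1k, $597.9k).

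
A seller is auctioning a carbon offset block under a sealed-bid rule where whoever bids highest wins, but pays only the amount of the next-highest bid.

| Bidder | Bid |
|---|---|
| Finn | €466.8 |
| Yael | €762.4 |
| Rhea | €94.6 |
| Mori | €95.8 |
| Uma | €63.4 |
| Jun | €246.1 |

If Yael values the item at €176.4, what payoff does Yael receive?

−€290.4

Highest bid: Yael at €762.4, so Yael wins.
Second-highest bid: Finn at €466.8 — that is the price the winner pays.
Yael's payoff = value − price = €176.4 − €466.8 = −€290.4.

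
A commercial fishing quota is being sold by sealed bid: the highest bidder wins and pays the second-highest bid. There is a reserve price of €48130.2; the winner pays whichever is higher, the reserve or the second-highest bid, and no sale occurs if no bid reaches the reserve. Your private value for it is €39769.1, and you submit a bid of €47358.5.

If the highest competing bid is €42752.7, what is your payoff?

Your bid €47358.5 is the highest bid but falls below the reserve €48130.2, so the item goes unsold. Payoff €0.

€0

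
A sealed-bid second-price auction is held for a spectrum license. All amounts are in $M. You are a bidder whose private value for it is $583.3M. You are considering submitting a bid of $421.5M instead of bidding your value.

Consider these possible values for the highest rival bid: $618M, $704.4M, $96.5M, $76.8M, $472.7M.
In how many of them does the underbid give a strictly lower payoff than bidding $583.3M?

The deviation hurts exactly when the highest competing bid lies strictly between $421.5M and $583.3M — underbidding then forfeits a profitable win.
$618M: above both → same outcome either way.
$704.4M: above both → same outcome either way.
$96.5M: below both → same outcome either way.
$76.8M: below both → same outcome either way.
$472.7M: inside the interval → strictly worse (loss $110.6M).
Count: 1.

1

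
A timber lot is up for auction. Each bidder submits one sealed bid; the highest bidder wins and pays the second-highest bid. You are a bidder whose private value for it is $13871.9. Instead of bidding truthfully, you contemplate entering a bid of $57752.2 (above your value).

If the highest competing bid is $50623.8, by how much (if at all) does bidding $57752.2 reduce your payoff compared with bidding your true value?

Bidding your value $13871.9: you lose (since $13871.9 < $50623.8). Payoff $0.
Bidding $57752.2: you win and pay $50623.8. Payoff $13871.9 − $50623.8 = −$36751.9.
The competing bid $50623.8 lies between your value and your inflated bid, so overbidding wins an item priced above your value.
Loss from deviating = $0 − (−$36751.9) = $36751.9.
Because the price is fixed by the runner-up's bid, deviating from your value can only change a good outcome into a bad one — never the reverse.

$36751.9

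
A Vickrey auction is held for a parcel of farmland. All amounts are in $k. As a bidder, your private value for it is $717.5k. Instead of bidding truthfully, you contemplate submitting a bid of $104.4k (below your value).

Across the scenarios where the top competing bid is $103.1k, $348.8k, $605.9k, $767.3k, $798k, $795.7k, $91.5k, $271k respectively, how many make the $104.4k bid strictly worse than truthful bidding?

3

The deviation hurts exactly when the highest competing bid lies strictly between $104.4k and $717.5k — underbidding then forfeits a profitable win.
$103.1k: below both → same outcome either way.
$348.8k: inside the interval → strictly worse (loss $368.7k).
$605.9k: inside the interval → strictly worse (loss $111.6k).
$767.3k: above both → same outcome either way.
$798k: above both → same outcome either way.
$795.7k: above both → same outcome either way.
$91.5k: below both → same outcome either way.
$271k: inside the interval → strictly worse (loss $446.5k).
Count: 3.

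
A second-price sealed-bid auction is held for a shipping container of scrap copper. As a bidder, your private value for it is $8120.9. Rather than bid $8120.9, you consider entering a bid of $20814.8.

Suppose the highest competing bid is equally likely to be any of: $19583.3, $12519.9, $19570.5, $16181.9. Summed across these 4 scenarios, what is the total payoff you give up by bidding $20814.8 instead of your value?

The deviation costs you only when the competing bid falls strictly between $8120.9 and $20814.8; elsewhere both bids give the same outcome.
$19583.3: truthful payoff $0, deviation payoff −$11462.4 → loss $11462.4.
$12519.9: truthful payoff $0, deviation payoff −$4399 → loss $4399.
$19570.5: truthful payoff $0, deviation payoff −$11449.6 → loss $11449.6.
$16181.9: truthful payoff $0, deviation payoff −$8061 → loss $8061.
Total loss = $11462.4 + $4399 + $11449.6 + $8061 = $35372.
Because the price is fixed by the runner-up's bid, deviating from your value can only change a good outcome into a bad one — never the reverse.

$35372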